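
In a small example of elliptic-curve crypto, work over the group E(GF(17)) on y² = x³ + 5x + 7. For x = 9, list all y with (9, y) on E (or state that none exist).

4, 13

x³ + 5x + 7 = 781 ≡ 16 (mod 17).
Square roots of 16 mod 17: 4 and 13 (since 4² = 16 ≡ 16).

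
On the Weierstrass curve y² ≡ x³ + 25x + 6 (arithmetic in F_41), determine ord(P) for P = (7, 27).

2P: tangent at (7, 27): λ = (3·7² + 25)/(2·27) ≡ 8/13. 13⁻¹ ≡ 19 (mod 41), so λ ≡ 8·19 ≡ 29.
  x = λ² - 7 - 7 = 841 - 14 ≡ 7; y = λ·(7 - 7) - 27 ≡ 14. → (7, 14)
3P: (7, 14) + (7, 27): same x and y₁ ≡ -y₂, so the sum is O.
3P = O, so the order is 3.

3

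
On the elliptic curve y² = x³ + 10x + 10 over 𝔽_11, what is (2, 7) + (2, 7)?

tangent at (2, 7): λ = (3·2² + 10)/(2·7) ≡ 0/3. 3⁻¹ ≡ 4 (mod 11) since 3·4 = 12 ≡ 1, so λ ≡ 0·4 ≡ 0.
  x = λ² - 2 - 2 = 0 - 4 ≡ 7; y = λ·(2 - 7) - 7 ≡ 4. → (7, 4)

(7, 4)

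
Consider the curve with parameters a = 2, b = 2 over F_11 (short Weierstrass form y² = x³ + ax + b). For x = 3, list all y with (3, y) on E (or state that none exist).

none

x³ + 2x + 2 = 35 ≡ 2 (mod 11).
2 is a non-residue mod 11; no y exists.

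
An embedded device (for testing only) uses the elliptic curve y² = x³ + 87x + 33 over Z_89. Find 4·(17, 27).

Write P = (17, 27).
Double-and-add on 4 = (100)₂. Start with P = (17, 27) for the leading 1-bit.
double: tangent at (17, 27): λ = (3·17² + 87)/(2·27) ≡ 64/54. 54⁻¹ ≡ 61 (mod 89), so λ ≡ 64·61 ≡ 77.
  x = λ² - 17 - 17 = 5929 - 34 ≡ 21; y = λ·(17 - 21) - 27 ≡ 21. → (21, 21)
double: tangent at (21, 21): λ = (3·21² + 87)/(2·21) ≡ 75/42. 42⁻¹ ≡ 53 (mod 89), so λ ≡ 75·53 ≡ 59.
  x = λ² - 21 - 21 = 3481 - 42 ≡ 57; y = λ·(21 - 57) - 21 ≡ 80. → (57, 80)

(57, 80)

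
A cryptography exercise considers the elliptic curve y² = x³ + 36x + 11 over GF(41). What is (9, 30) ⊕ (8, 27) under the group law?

(9, 30) + (8, 27). λ = (27 - 30)/(8 - 9) ≡ 38/40 mod 41. 40⁻¹ ≡ 40 (mod 41), so λ ≡ 3.
  x = λ² - 9 - 8 = 9 - 17 ≡ 33; y = λ·(9 - 33) - 30 ≡ 21. → (33, 21)

(33, 21)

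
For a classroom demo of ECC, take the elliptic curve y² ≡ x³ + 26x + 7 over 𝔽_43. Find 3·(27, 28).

(5, 2)

Write G = (27, 28).
Repeated addition: build up to 3G.
2G: tangent at (27, 28): λ = (3·27² + 26)/(2·28) ≡ 20/13. 13⁻¹ ≡ 10 (mod 43), so λ ≡ 20·10 ≡ 28.
  x = λ² - 27 - 27 = 784 - 54 ≡ 42; y = λ·(27 - 42) - 28 ≡ 25. → (42, 25)
3G: (42, 25) + (27, 28). λ = (28 - 25)/(27 - 42) ≡ 3/28 mod 43. 28⁻¹ ≡ 20 (mod 43) since 28·20 = 560 ≡ 1, so λ ≡ 17.
  x = λ² - 42 - 27 = 289 - 69 ≡ 5; y = λ·(42 - 5) - 25 ≡ 2. → (5, 2)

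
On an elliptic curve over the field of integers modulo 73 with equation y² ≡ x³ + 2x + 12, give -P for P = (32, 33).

(32, 40)

-(32, 33) = (32, -33 mod 73) = (32, 40).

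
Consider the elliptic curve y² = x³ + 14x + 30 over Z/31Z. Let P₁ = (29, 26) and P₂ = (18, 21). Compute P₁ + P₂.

(17, 2)

(29, 26) + (18, 21). λ = (21 - 26)/(18 - 29) ≡ 26/20 mod 31. 20⁻¹ ≡ 14 (mod 31), so λ ≡ 23.
  x = λ² - 29 - 18 = 529 - 47 ≡ 17; y = λ·(29 - 17) - 26 ≡ 2. → (17, 2)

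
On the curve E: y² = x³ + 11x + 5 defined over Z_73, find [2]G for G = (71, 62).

tangent at (71, 62): λ = (3·71² + 11)/(2·62) ≡ 23/51. 51⁻¹ ≡ 63 (mod 73), so λ ≡ 23·63 ≡ 62.
  x = λ² - 71 - 71 = 3844 - 142 ≡ 52; y = λ·(71 - 52) - 62 ≡ 21. → (52, 21)

(52, 21)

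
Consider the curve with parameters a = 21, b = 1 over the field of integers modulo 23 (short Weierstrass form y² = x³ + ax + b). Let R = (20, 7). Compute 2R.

(14, 7)

tangent at (20, 7): λ = (3·20² + 21)/(2·7) ≡ 2/14. 14⁻¹ ≡ 5 (mod 23), so λ ≡ 2·5 ≡ 10.
  x = λ² - 20 - 20 = 100 - 40 ≡ 14; y = λ·(20 - 14) - 7 ≡ 7. → (14, 7)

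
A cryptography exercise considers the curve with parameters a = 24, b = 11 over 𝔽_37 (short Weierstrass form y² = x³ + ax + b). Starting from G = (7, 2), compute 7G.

(29, 26)

Double-and-add on 7 = (111)₂. Start with G = (7, 2) for the leading 1-bit.
double: tangent at (7, 2): λ = (3·7² + 24)/(2·2) ≡ 23/4. 4⁻¹ ≡ 28 (mod 37), so λ ≡ 23·28 ≡ 15.
  x = λ² - 7 - 7 = 225 - 14 ≡ 26; y = λ·(7 - 26) - 2 ≡ 9. → (26, 9)
add G: (26, 9) + (7, 2). λ = (2 - 9)/(7 - 26) ≡ 30/18 mod 37. 18⁻¹ ≡ 35 (mod 37) since 18·35 = 630 ≡ 1, so λ ≡ 14.
  x = λ² - 26 - 7 = 196 - 33 ≡ 15; y = λ·(26 - 15) - 9 ≡ 34. → (15, 34)
double: tangent at (15, 34): λ = (3·15² + 24)/(2·34) ≡ 33/31. 31⁻¹ ≡ 6 (mod 37), so λ ≡ 33·6 ≡ 13.
  x = λ² - 15 - 15 = 169 - 30 ≡ 28; y = λ·(15 - 28) - 34 ≡ 19. → (28, 19)
add G: (28, 19) + (7, 2). λ = (2 - 19)/(7 - 28) ≡ 20/16 mod 37. 16⁻¹ ≡ 7 (mod 37), so λ ≡ 29.
  x = λ² - 28 - 7 = 841 - 35 ≡ 29; y = λ·(28 - 29) - 19 ≡ 26. → (29, 26)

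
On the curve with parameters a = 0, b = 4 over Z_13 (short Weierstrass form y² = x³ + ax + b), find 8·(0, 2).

(0, 11)

Write P = (0, 2).
Repeated addition: build up to 8P.
2P: tangent at (0, 2): λ = (3·0² + 0)/(2·2) ≡ 0/4. 4⁻¹ ≡ 10 (mod 13), so λ ≡ 0·10 ≡ 0.
  x = λ² - 0 - 0 = 0 - 0 ≡ 0; y = λ·(0 - 0) - 2 ≡ 11. → (0, 11)
3P: (0, 11) + (0, 2): same x and y₁ ≡ -y₂, so the sum is O.
4P: O + (0, 2) = (0, 2) (identity).
5P: tangent at (0, 2): λ = (3·0² + 0)/(2·2) ≡ 0/4. 4⁻¹ ≡ 10 (mod 13), so λ ≡ 0·10 ≡ 0.
  x = λ² - 0 - 0 = 0 - 0 ≡ 0; y = λ·(0 - 0) - 2 ≡ 11. → (0, 11)
6P: (0, 11) + (0, 2): same x and y₁ ≡ -y₂, so the sum is O.
7P: O + (0, 2) = (0, 2) (identity).
8P: tangent at (0, 2): λ = (3·0² + 0)/(2·2) ≡ 0/4. 4⁻¹ ≡ 10 (mod 13), so λ ≡ 0·10 ≡ 0.
  x = λ² - 0 - 0 = 0 - 0 ≡ 0; y = λ·(0 - 0) - 2 ≡ 11. → (0, 11)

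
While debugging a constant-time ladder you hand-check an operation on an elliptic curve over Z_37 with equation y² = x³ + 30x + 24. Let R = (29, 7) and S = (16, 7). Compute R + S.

(29, 7) + (16, 7). λ = (7 - 7)/(16 - 29) ≡ 0/24 mod 37. 24⁻¹ ≡ 17 (mod 37), so λ ≡ 0.
  x = λ² - 29 - 16 = 0 - 45 ≡ 29; y = λ·(29 - 29) - 7 ≡ 30. → (29, 30)

(29, 30)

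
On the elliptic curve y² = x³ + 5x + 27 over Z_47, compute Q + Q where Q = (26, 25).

(11, 35)

tangent at (26, 25): λ = (3·26² + 5)/(2·25) ≡ 12/3. 3⁻¹ ≡ 16 (mod 47), so λ ≡ 12·16 ≡ 4.
  x = λ² - 26 - 26 = 16 - 52 ≡ 11; y = λ·(26 - 11) - 25 ≡ 35. → (11, 35)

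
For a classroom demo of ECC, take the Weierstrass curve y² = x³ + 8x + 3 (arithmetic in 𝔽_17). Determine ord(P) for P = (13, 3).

11

2P: tangent at (13, 3): λ = (3·13² + 8)/(2·3) ≡ 5/6. 6⁻¹ ≡ 3 (mod 17), so λ ≡ 5·3 ≡ 15.
  x = λ² - 13 - 13 = 225 - 26 ≡ 12; y = λ·(13 - 12) - 3 ≡ 12. → (12, 12)
3P: (12, 12) + (13, 3). λ = (3 - 12)/(13 - 12) ≡ 8/1 mod 17. 1⁻¹ ≡ 1 (mod 17), so λ ≡ 8.
  x = λ² - 12 - 13 = 64 - 25 ≡ 5; y = λ·(12 - 5) - 12 ≡ 10. → (5, 10)
4P: (5, 10) + (13, 3). λ = (3 - 10)/(13 - 5) ≡ 10/8 mod 17. 8⁻¹ ≡ 15 (mod 17), so λ ≡ 14.
  x = λ² - 5 - 13 = 196 - 18 ≡ 8; y = λ·(5 - 8) - 10 ≡ 16. → (8, 16)
5P: (8, 16) + (13, 3). λ = (3 - 16)/(13 - 8) ≡ 4/5 mod 17. 5⁻¹ ≡ 7 (mod 17), so λ ≡ 11.
  x = λ² - 8 - 13 = 121 - 21 ≡ 15; y = λ·(8 - 15) - 16 ≡ 9. → (15, 9)
6P: (15, 9) + (13, 3). λ = (3 - 9)/(13 - 15) ≡ 11/15 mod 17. 15⁻¹ ≡ 8 (mod 17) since 15·8 = 120 ≡ 1, so λ ≡ 3.
  x = λ² - 15 - 13 = 9 - 28 ≡ 15; y = λ·(15 - 15) - 9 ≡ 8. → (15, 8)
7P: (15, 8) + (13, 3). λ = (3 - 8)/(13 - 15) ≡ 12/15 mod 17. 15⁻¹ ≡ 8 (mod 17), so λ ≡ 11.
  x = λ² - 15 - 13 = 121 - 28 ≡ 8; y = λ·(15 - 8) - 8 ≡ 1. → (8, 1)
8P: (8, 1) + (13, 3). λ = (3 - 1)/(13 - 8) ≡ 2/5 mod 17. 5⁻¹ ≡ 7 (mod 17), so λ ≡ 14.
  x = λ² - 8 - 13 = 196 - 21 ≡ 5; y = λ·(8 - 5) - 1 ≡ 7. → (5, 7)
9P: (5, 7) + (13, 3). λ = (3 - 7)/(13 - 5) ≡ 13/8 mod 17. 8⁻¹ ≡ 15 (mod 17), so λ ≡ 8.
  x = λ² - 5 - 13 = 64 - 18 ≡ 12; y = λ·(5 - 12) - 7 ≡ 5. → (12, 5)
10P: (12, 5) + (13, 3). λ = (3 - 5)/(13 - 12) ≡ 15/1 mod 17. 1⁻¹ ≡ 1 (mod 17), so λ ≡ 15.
  x = λ² - 12 - 13 = 225 - 25 ≡ 13; y = λ·(12 - 13) - 5 ≡ 14. → (13, 14)
11P: (13, 14) + (13, 3): same x and y₁ ≡ -y₂, so the sum is O.
11P = O, so the order is 11.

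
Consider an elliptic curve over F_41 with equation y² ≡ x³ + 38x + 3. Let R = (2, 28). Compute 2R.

(39, 40)

tangent at (2, 28): λ = (3·2² + 38)/(2·28) ≡ 9/15. 15⁻¹ ≡ 11 (mod 41), so λ ≡ 9·11 ≡ 17.
  x = λ² - 2 - 2 = 289 - 4 ≡ 39; y = λ·(2 - 39) - 28 ≡ 40. → (39, 40)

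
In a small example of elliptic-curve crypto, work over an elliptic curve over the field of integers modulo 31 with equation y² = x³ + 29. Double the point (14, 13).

(8, 13)

tangent at (14, 13): λ = (3·14² + 0)/(2·13) ≡ 30/26. 26⁻¹ ≡ 6 (mod 31), so λ ≡ 30·6 ≡ 25.
  x = λ² - 14 - 14 = 625 - 28 ≡ 8; y = λ·(14 - 8) - 13 ≡ 13. → (8, 13)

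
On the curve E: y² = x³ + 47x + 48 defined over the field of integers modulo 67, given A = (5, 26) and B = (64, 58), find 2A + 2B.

(63, 59)

First 2A:
Repeated addition: build up to 2A.
2A: tangent at (5, 26): λ = (3·5² + 47)/(2·26) ≡ 55/52. 52⁻¹ ≡ 58 (mod 67) since 52·58 = 3016 ≡ 1, so λ ≡ 55·58 ≡ 41.
  x = λ² - 5 - 5 = 1681 - 10 ≡ 63; y = λ·(5 - 63) - 26 ≡ 8. → (63, 8)
2A = (63, 8).
Next 2B:
Repeated addition: build up to 2B.
2B: tangent at (64, 58): λ = (3·64² + 47)/(2·58) ≡ 7/49. 49⁻¹ ≡ 26 (mod 67) since 49·26 = 1274 ≡ 1, so λ ≡ 7·26 ≡ 48.
  x = λ² - 64 - 64 = 2304 - 128 ≡ 32; y = λ·(64 - 32) - 58 ≡ 4. → (32, 4)
2B = (32, 4).
Finally 2A + 2B:
(63, 8) + (32, 4). λ = (4 - 8)/(32 - 63) ≡ 63/36 mod 67. 36⁻¹ ≡ 54 (mod 67) since 36·54 = 1944 ≡ 1, so λ ≡ 52.
  x = λ² - 63 - 32 = 2704 - 95 ≡ 63; y = λ·(63 - 63) - 8 ≡ 59. → (63, 59)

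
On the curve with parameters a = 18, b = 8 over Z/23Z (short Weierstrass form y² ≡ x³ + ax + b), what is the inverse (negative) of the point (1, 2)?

(1, 21)

-(1, 2) = (1, -2 mod 23) = (1, 21).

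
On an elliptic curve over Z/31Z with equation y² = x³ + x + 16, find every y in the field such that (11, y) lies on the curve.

5, 26

x³ + 1x + 16 = 1358 ≡ 25 (mod 31).
Square roots of 25 mod 31: 5 and 26 (since 5² = 25 ≡ 25).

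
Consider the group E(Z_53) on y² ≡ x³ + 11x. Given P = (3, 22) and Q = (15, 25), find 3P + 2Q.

(39, 32)

First 3P:
Repeated addition: build up to 3P.
2P: tangent at (3, 22): λ = (3·3² + 11)/(2·22) ≡ 38/44. 44⁻¹ ≡ 47 (mod 53) since 44·47 = 2068 ≡ 1, so λ ≡ 38·47 ≡ 37.
  x = λ² - 3 - 3 = 1369 - 6 ≡ 38; y = λ·(3 - 38) - 22 ≡ 8. → (38, 8)
3P: (38, 8) + (3, 22). λ = (22 - 8)/(3 - 38) ≡ 14/18 mod 53. 18⁻¹ ≡ 3 (mod 53), so λ ≡ 42.
  x = λ² - 38 - 3 = 1764 - 41 ≡ 27; y = λ·(38 - 27) - 8 ≡ 30. → (27, 30)
3P = (27, 30).
Next 2Q:
Repeated addition: build up to 2Q.
2Q: tangent at (15, 25): λ = (3·15² + 11)/(2·25) ≡ 50/50. 50⁻¹ ≡ 35 (mod 53) since 50·35 = 1750 ≡ 1, so λ ≡ 50·35 ≡ 1.
  x = λ² - 15 - 15 = 1 - 30 ≡ 24; y = λ·(15 - 24) - 25 ≡ 19. → (24, 19)
2Q = (24, 19).
Finally 3P + 2Q:
(27, 30) + (24, 19). λ = (19 - 30)/(24 - 27) ≡ 42/50 mod 53. 50⁻¹ ≡ 35 (mod 53) since 50·35 = 1750 ≡ 1, so λ ≡ 39.
  x = λ² - 27 - 24 = 1521 - 51 ≡ 39; y = λ·(27 - 39) - 30 ≡ 32. → (39, 32)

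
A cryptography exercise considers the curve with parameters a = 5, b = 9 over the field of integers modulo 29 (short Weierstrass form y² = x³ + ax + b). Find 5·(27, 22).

Write Q = (27, 22).
Repeated addition: build up to 5Q.
2Q: tangent at (27, 22): λ = (3·27² + 5)/(2·22) ≡ 17/15. 15⁻¹ ≡ 2 (mod 29), so λ ≡ 17·2 ≡ 5.
  x = λ² - 27 - 27 = 25 - 54 ≡ 0; y = λ·(27 - 0) - 22 ≡ 26. → (0, 26)
3Q: (0, 26) + (27, 22). λ = (22 - 26)/(27 - 0) ≡ 25/27 mod 29. 27⁻¹ ≡ 14 (mod 29), so λ ≡ 2.
  x = λ² - 0 - 27 = 4 - 27 ≡ 6; y = λ·(0 - 6) - 26 ≡ 20. → (6, 20)
4Q: (6, 20) + (27, 22). λ = (22 - 20)/(27 - 6) ≡ 2/21 mod 29. 21⁻¹ ≡ 18 (mod 29), so λ ≡ 7.
  x = λ² - 6 - 27 = 49 - 33 ≡ 16; y = λ·(6 - 16) - 20 ≡ 26. → (16, 26)
5Q: (16, 26) + (27, 22). λ = (22 - 26)/(27 - 16) ≡ 25/11 mod 29. 11⁻¹ ≡ 8 (mod 29), so λ ≡ 26.
  x = λ² - 16 - 27 = 676 - 43 ≡ 24; y = λ·(16 - 24) - 26 ≡ 27. → (24, 27)

(24, 27)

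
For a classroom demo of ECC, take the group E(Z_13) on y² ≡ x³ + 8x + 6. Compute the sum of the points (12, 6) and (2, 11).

(9, 12)

(12, 6) + (2, 11). λ = (11 - 6)/(2 - 12) ≡ 5/3 mod 13. 3⁻¹ ≡ 9 (mod 13) since 3·9 = 27 ≡ 1, so λ ≡ 6.
  x = λ² - 12 - 2 = 36 - 14 ≡ 9; y = λ·(12 - 9) - 6 ≡ 12. → (9, 12)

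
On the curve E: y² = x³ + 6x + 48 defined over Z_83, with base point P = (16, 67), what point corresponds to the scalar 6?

(2, 20)

Repeated addition: build up to 6P.
2P: tangent at (16, 67): λ = (3·16² + 6)/(2·67) ≡ 27/51. 51⁻¹ ≡ 70 (mod 83), so λ ≡ 27·70 ≡ 64.
  x = λ² - 16 - 16 = 4096 - 32 ≡ 80; y = λ·(16 - 80) - 67 ≡ 70. → (80, 70)
3P: (80, 70) + (16, 67). λ = (67 - 70)/(16 - 80) ≡ 80/19 mod 83. 19⁻¹ ≡ 35 (mod 83), so λ ≡ 61.
  x = λ² - 80 - 16 = 3721 - 96 ≡ 56; y = λ·(80 - 56) - 70 ≡ 66. → (56, 66)
4P: (56, 66) + (16, 67). λ = (67 - 66)/(16 - 56) ≡ 1/43 mod 83. 43⁻¹ ≡ 56 (mod 83) since 43·56 = 2408 ≡ 1, so λ ≡ 56.
  x = λ² - 56 - 16 = 3136 - 72 ≡ 76; y = λ·(56 - 76) - 66 ≡ 59. → (76, 59)
5P: (76, 59) + (16, 67). λ = (67 - 59)/(16 - 76) ≡ 8/23 mod 83. 23⁻¹ ≡ 65 (mod 83), so λ ≡ 22.
  x = λ² - 76 - 16 = 484 - 92 ≡ 60; y = λ·(76 - 60) - 59 ≡ 44. → (60, 44)
6P: (60, 44) + (16, 67). λ = (67 - 44)/(16 - 60) ≡ 23/39 mod 83. 39⁻¹ ≡ 66 (mod 83), so λ ≡ 24.
  x = λ² - 60 - 16 = 576 - 76 ≡ 2; y = λ·(60 - 2) - 44 ≡ 20. → (2, 20)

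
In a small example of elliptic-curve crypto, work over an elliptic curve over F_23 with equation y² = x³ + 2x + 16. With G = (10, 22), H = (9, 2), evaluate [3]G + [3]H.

First 3G:
Repeated addition: build up to 3G.
2G: tangent at (10, 22): λ = (3·10² + 2)/(2·22) ≡ 3/21. 21⁻¹ ≡ 11 (mod 23) since 21·11 = 231 ≡ 1, so λ ≡ 3·11 ≡ 10.
  x = λ² - 10 - 10 = 100 - 20 ≡ 11; y = λ·(10 - 11) - 22 ≡ 14. → (11, 14)
3G: (11, 14) + (10, 22). λ = (22 - 14)/(10 - 11) ≡ 8/22 mod 23. 22⁻¹ ≡ 22 (mod 23), so λ ≡ 15.
  x = λ² - 11 - 10 = 225 - 21 ≡ 20; y = λ·(11 - 20) - 14 ≡ 12. → (20, 12)
3G = (20, 12).
Next 3H:
Repeated addition: build up to 3H.
2H: tangent at (9, 2): λ = (3·9² + 2)/(2·2) ≡ 15/4. 4⁻¹ ≡ 6 (mod 23), so λ ≡ 15·6 ≡ 21.
  x = λ² - 9 - 9 = 441 - 18 ≡ 9; y = λ·(9 - 9) - 2 ≡ 21. → (9, 21)
3H: (9, 21) + (9, 2): same x and y₁ ≡ -y₂, so the sum is ∞.
3H = ∞.
Finally 3G + 3H:
(20, 12) + ∞ = (20, 12) (identity).

(20, 12)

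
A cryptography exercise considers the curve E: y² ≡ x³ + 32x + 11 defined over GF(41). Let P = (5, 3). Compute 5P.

(5, 38)

Double-and-add on 5 = (101)₂. Start with P = (5, 3) for the leading 1-bit.
double: tangent at (5, 3): λ = (3·5² + 32)/(2·3) ≡ 25/6. 6⁻¹ ≡ 7 (mod 41) since 6·7 = 42 ≡ 1, so λ ≡ 25·7 ≡ 11.
  x = λ² - 5 - 5 = 121 - 10 ≡ 29; y = λ·(5 - 29) - 3 ≡ 20. → (29, 20)
double: tangent at (29, 20): λ = (3·29² + 32)/(2·20) ≡ 13/40. 40⁻¹ ≡ 40 (mod 41), so λ ≡ 13·40 ≡ 28.
  x = λ² - 29 - 29 = 784 - 58 ≡ 29; y = λ·(29 - 29) - 20 ≡ 21. → (29, 21)
add P: (29, 21) + (5, 3). λ = (3 - 21)/(5 - 29) ≡ 23/17 mod 41. 17⁻¹ ≡ 29 (mod 41), so λ ≡ 11.
  x = λ² - 29 - 5 = 121 - 34 ≡ 5; y = λ·(29 - 5) - 21 ≡ 38. → (5, 38)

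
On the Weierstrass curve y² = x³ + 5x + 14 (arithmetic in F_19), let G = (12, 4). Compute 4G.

Repeated addition: build up to 4G.
2G: tangent at (12, 4): λ = (3·12² + 5)/(2·4) ≡ 0/8. 8⁻¹ ≡ 12 (mod 19) since 8·12 = 96 ≡ 1, so λ ≡ 0·12 ≡ 0.
  x = λ² - 12 - 12 = 0 - 24 ≡ 14; y = λ·(12 - 14) - 4 ≡ 15. → (14, 15)
3G: (14, 15) + (12, 4). λ = (4 - 15)/(12 - 14) ≡ 8/17 mod 19. 17⁻¹ ≡ 9 (mod 19), so λ ≡ 15.
  x = λ² - 14 - 12 = 225 - 26 ≡ 9; y = λ·(14 - 9) - 15 ≡ 3. → (9, 3)
4G: (9, 3) + (12, 4). λ = (4 - 3)/(12 - 9) ≡ 1/3 mod 19. 3⁻¹ ≡ 13 (mod 19), so λ ≡ 13.
  x = λ² - 9 - 12 = 169 - 21 ≡ 15; y = λ·(9 - 15) - 3 ≡ 14. → (15, 14)

(15, 14)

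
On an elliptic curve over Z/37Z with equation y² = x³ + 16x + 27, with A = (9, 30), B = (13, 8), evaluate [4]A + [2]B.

(22, 1)

First 4A:
Repeated addition: build up to 4A.
2A: tangent at (9, 30): λ = (3·9² + 16)/(2·30) ≡ 0/23. 23⁻¹ ≡ 29 (mod 37) since 23·29 = 667 ≡ 1, so λ ≡ 0·29 ≡ 0.
  x = λ² - 9 - 9 = 0 - 18 ≡ 19; y = λ·(9 - 19) - 30 ≡ 7. → (19, 7)
3A: (19, 7) + (9, 30). λ = (30 - 7)/(9 - 19) ≡ 23/27 mod 37. 27⁻¹ ≡ 11 (mod 37), so λ ≡ 31.
  x = λ² - 19 - 9 = 961 - 28 ≡ 8; y = λ·(19 - 8) - 7 ≡ 1. → (8, 1)
4A: (8, 1) + (9, 30). λ = (30 - 1)/(9 - 8) ≡ 29/1 mod 37. 1⁻¹ ≡ 1 (mod 37) since 1·1 = 1 ≡ 1, so λ ≡ 29.
  x = λ² - 8 - 9 = 841 - 17 ≡ 10; y = λ·(8 - 10) - 1 ≡ 15. → (10, 15)
4A = (10, 15).
Next 2B:
Repeated addition: build up to 2B.
2B: tangent at (13, 8): λ = (3·13² + 16)/(2·8) ≡ 5/16. 16⁻¹ ≡ 7 (mod 37), so λ ≡ 5·7 ≡ 35.
  x = λ² - 13 - 13 = 1225 - 26 ≡ 15; y = λ·(13 - 15) - 8 ≡ 33. → (15, 33)
2B = (15, 33).
Finally 4A + 2B:
(10, 15) + (15, 33). λ = (33 - 15)/(15 - 10) ≡ 18/5 mod 37. 5⁻¹ ≡ 15 (mod 37), so λ ≡ 11.
  x = λ² - 10 - 15 = 121 - 25 ≡ 22; y = λ·(10 - 22) - 15 ≡ 1. → (22, 1)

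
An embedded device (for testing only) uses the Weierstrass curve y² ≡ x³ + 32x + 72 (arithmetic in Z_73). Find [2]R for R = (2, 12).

(46, 29)

tangent at (2, 12): λ = (3·2² + 32)/(2·12) ≡ 44/24. 24⁻¹ ≡ 70 (mod 73), so λ ≡ 44·70 ≡ 14.
  x = λ² - 2 - 2 = 196 - 4 ≡ 46; y = λ·(2 - 46) - 12 ≡ 29. → (46, 29)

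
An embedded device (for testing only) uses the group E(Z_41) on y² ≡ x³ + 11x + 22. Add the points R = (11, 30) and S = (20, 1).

(30, 13)

(11, 30) + (20, 1). λ = (1 - 30)/(20 - 11) ≡ 12/9 mod 41. 9⁻¹ ≡ 32 (mod 41), so λ ≡ 15.
  x = λ² - 11 - 20 = 225 - 31 ≡ 30; y = λ·(11 - 30) - 30 ≡ 13. → (30, 13)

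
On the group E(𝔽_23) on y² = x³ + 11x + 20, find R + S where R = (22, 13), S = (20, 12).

(22, 13) + (20, 12). λ = (12 - 13)/(20 - 22) ≡ 22/21 mod 23. 21⁻¹ ≡ 11 (mod 23) since 21·11 = 231 ≡ 1, so λ ≡ 12.
  x = λ² - 22 - 20 = 144 - 42 ≡ 10; y = λ·(22 - 10) - 13 ≡ 16. → (10, 16)

(10, 16)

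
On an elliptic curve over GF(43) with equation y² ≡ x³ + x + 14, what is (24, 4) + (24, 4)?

(5, 12)

tangent at (24, 4): λ = (3·24² + 1)/(2·4) ≡ 9/8. 8⁻¹ ≡ 27 (mod 43) since 8·27 = 216 ≡ 1, so λ ≡ 9·27 ≡ 28.
  x = λ² - 24 - 24 = 784 - 48 ≡ 5; y = λ·(24 - 5) - 4 ≡ 12. → (5, 12)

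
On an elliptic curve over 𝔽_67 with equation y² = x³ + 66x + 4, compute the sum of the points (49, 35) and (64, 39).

(44, 11)

(49, 35) + (64, 39). λ = (39 - 35)/(64 - 49) ≡ 4/15 mod 67. 15⁻¹ ≡ 9 (mod 67) since 15·9 = 135 ≡ 1, so λ ≡ 36.
  x = λ² - 49 - 64 = 1296 - 113 ≡ 44; y = λ·(49 - 44) - 35 ≡ 11. → (44, 11)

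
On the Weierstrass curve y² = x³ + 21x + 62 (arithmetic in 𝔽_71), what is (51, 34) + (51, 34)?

tangent at (51, 34): λ = (3·51² + 21)/(2·34) ≡ 14/68. 68⁻¹ ≡ 47 (mod 71) since 68·47 = 3196 ≡ 1, so λ ≡ 14·47 ≡ 19.
  x = λ² - 51 - 51 = 361 - 102 ≡ 46; y = λ·(51 - 46) - 34 ≡ 61. → (46, 61)

(46, 61)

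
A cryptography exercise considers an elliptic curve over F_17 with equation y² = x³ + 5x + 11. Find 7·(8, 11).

(7, 10)

Write G = (8, 11).
Double-and-add on 7 = (111)₂. Start with G = (8, 11) for the leading 1-bit.
double: tangent at (8, 11): λ = (3·8² + 5)/(2·11) ≡ 10/5. 5⁻¹ ≡ 7 (mod 17), so λ ≡ 10·7 ≡ 2.
  x = λ² - 8 - 8 = 4 - 16 ≡ 5; y = λ·(8 - 5) - 11 ≡ 12. → (5, 12)
add G: (5, 12) + (8, 11). λ = (11 - 12)/(8 - 5) ≡ 16/3 mod 17. 3⁻¹ ≡ 6 (mod 17), so λ ≡ 11.
  x = λ² - 5 - 8 = 121 - 13 ≡ 6; y = λ·(5 - 6) - 12 ≡ 11. → (6, 11)
double: tangent at (6, 11): λ = (3·6² + 5)/(2·11) ≡ 11/5. 5⁻¹ ≡ 7 (mod 17), so λ ≡ 11·7 ≡ 9.
  x = λ² - 6 - 6 = 81 - 12 ≡ 1; y = λ·(6 - 1) - 11 ≡ 0. → (1, 0)
add G: (1, 0) + (8, 11). λ = (11 - 0)/(8 - 1) ≡ 11/7 mod 17. 7⁻¹ ≡ 5 (mod 17), so λ ≡ 4.
  x = λ² - 1 - 8 = 16 - 9 ≡ 7; y = λ·(1 - 7) - 0 ≡ 10. → (7, 10)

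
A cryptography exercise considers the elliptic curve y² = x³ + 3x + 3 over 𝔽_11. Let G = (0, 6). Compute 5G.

Repeated addition: build up to 5G.
2G: tangent at (0, 6): λ = (3·0² + 3)/(2·6) ≡ 3/1. 1⁻¹ ≡ 1 (mod 11), so λ ≡ 3·1 ≡ 3.
  x = λ² - 0 - 0 = 9 - 0 ≡ 9; y = λ·(0 - 9) - 6 ≡ 0. → (9, 0)
3G: (9, 0) + (0, 6). λ = (6 - 0)/(0 - 9) ≡ 6/2 mod 11. 2⁻¹ ≡ 6 (mod 11) since 2·6 = 12 ≡ 1, so λ ≡ 3.
  x = λ² - 9 - 0 = 9 - 9 ≡ 0; y = λ·(9 - 0) - 0 ≡ 5. → (0, 5)
4G: (0, 5) + (0, 6): same x and y₁ ≡ -y₂, so the sum is the point at infinity.
5G: the point at infinity + (0, 6) = (0, 6) (identity).

(0, 6)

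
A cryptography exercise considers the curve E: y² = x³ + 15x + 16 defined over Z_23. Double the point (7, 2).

(22, 0)

tangent at (7, 2): λ = (3·7² + 15)/(2·2) ≡ 1/4. 4⁻¹ ≡ 6 (mod 23) since 4·6 = 24 ≡ 1, so λ ≡ 1·6 ≡ 6.
  x = λ² - 7 - 7 = 36 - 14 ≡ 22; y = λ·(7 - 22) - 2 ≡ 0. → (22, 0)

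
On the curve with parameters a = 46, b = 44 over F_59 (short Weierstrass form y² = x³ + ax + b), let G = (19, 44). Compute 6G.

(7, 58)

Double-and-add on 6 = (110)₂. Start with G = (19, 44) for the leading 1-bit.
double: tangent at (19, 44): λ = (3·19² + 46)/(2·44) ≡ 8/29. 29⁻¹ ≡ 57 (mod 59) since 29·57 = 1653 ≡ 1, so λ ≡ 8·57 ≡ 43.
  x = λ² - 19 - 19 = 1849 - 38 ≡ 41; y = λ·(19 - 41) - 44 ≡ 13. → (41, 13)
add G: (41, 13) + (19, 44). λ = (44 - 13)/(19 - 41) ≡ 31/37 mod 59. 37⁻¹ ≡ 8 (mod 59), so λ ≡ 12.
  x = λ² - 41 - 19 = 144 - 60 ≡ 25; y = λ·(41 - 25) - 13 ≡ 2. → (25, 2)
double: tangent at (25, 2): λ = (3·25² + 46)/(2·2) ≡ 33/4. 4⁻¹ ≡ 15 (mod 59), so λ ≡ 33·15 ≡ 23.
  x = λ² - 25 - 25 = 529 - 50 ≡ 7; y = λ·(25 - 7) - 2 ≡ 58. → (7, 58)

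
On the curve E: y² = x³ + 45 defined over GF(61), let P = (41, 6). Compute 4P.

Double-and-add on 4 = (100)₂. Start with P = (41, 6) for the leading 1-bit.
double: tangent at (41, 6): λ = (3·41² + 0)/(2·6) ≡ 41/12. 12⁻¹ ≡ 56 (mod 61), so λ ≡ 41·56 ≡ 39.
  x = λ² - 41 - 41 = 1521 - 82 ≡ 36; y = λ·(41 - 36) - 6 ≡ 6. → (36, 6)
double: tangent at (36, 6): λ = (3·36² + 0)/(2·6) ≡ 45/12. 12⁻¹ ≡ 56 (mod 61), so λ ≡ 45·56 ≡ 19.
  x = λ² - 36 - 36 = 361 - 72 ≡ 45; y = λ·(36 - 45) - 6 ≡ 6. → (45, 6)

(45, 6)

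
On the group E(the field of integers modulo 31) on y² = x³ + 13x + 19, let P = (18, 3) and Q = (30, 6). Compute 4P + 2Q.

First 4P:
Double-and-add on 4 = (100)₂. Start with P = (18, 3) for the leading 1-bit.
double: tangent at (18, 3): λ = (3·18² + 13)/(2·3) ≡ 24/6. 6⁻¹ ≡ 26 (mod 31) since 6·26 = 156 ≡ 1, so λ ≡ 24·26 ≡ 4.
  x = λ² - 18 - 18 = 16 - 36 ≡ 11; y = λ·(18 - 11) - 3 ≡ 25. → (11, 25)
double: tangent at (11, 25): λ = (3·11² + 13)/(2·25) ≡ 4/19. 19⁻¹ ≡ 18 (mod 31) since 19·18 = 342 ≡ 1, so λ ≡ 4·18 ≡ 10.
  x = λ² - 11 - 11 = 100 - 22 ≡ 16; y = λ·(11 - 16) - 25 ≡ 18. → (16, 18)
4P = (16, 18).
Next 2Q:
Repeated addition: build up to 2Q.
2Q: tangent at (30, 6): λ = (3·30² + 13)/(2·6) ≡ 16/12. 12⁻¹ ≡ 13 (mod 31), so λ ≡ 16·13 ≡ 22.
  x = λ² - 30 - 30 = 484 - 60 ≡ 21; y = λ·(30 - 21) - 6 ≡ 6. → (21, 6)
2Q = (21, 6).
Finally 4P + 2Q:
(16, 18) + (21, 6). λ = (6 - 18)/(21 - 16) ≡ 19/5 mod 31. 5⁻¹ ≡ 25 (mod 31), so λ ≡ 10.
  x = λ² - 16 - 21 = 100 - 37 ≡ 1; y = λ·(16 - 1) - 18 ≡ 8. → (1, 8)

(1, 8)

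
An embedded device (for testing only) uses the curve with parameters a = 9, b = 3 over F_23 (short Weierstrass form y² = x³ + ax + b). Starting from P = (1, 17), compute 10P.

Double-and-add on 10 = (1010)₂. Start with P = (1, 17) for the leading 1-bit.
double: tangent at (1, 17): λ = (3·1² + 9)/(2·17) ≡ 12/11. 11⁻¹ ≡ 21 (mod 23) since 11·21 = 231 ≡ 1, so λ ≡ 12·21 ≡ 22.
  x = λ² - 1 - 1 = 484 - 2 ≡ 22; y = λ·(1 - 22) - 17 ≡ 4. → (22, 4)
double: tangent at (22, 4): λ = (3·22² + 9)/(2·4) ≡ 12/8. 8⁻¹ ≡ 3 (mod 23), so λ ≡ 12·3 ≡ 13.
  x = λ² - 22 - 22 = 169 - 44 ≡ 10; y = λ·(22 - 10) - 4 ≡ 14. → (10, 14)
add P: (10, 14) + (1, 17). λ = (17 - 14)/(1 - 10) ≡ 3/14 mod 23. 14⁻¹ ≡ 5 (mod 23) since 14·5 = 70 ≡ 1, so λ ≡ 15.
  x = λ² - 10 - 1 = 225 - 11 ≡ 7; y = λ·(10 - 7) - 14 ≡ 8. → (7, 8)
double: tangent at (7, 8): λ = (3·7² + 9)/(2·8) ≡ 18/16. 16⁻¹ ≡ 13 (mod 23), so λ ≡ 18·13 ≡ 4.
  x = λ² - 7 - 7 = 16 - 14 ≡ 2; y = λ·(7 - 2) - 8 ≡ 12. → (2, 12)

(2, 12)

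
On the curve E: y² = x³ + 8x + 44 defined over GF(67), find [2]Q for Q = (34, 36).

tangent at (34, 36): λ = (3·34² + 8)/(2·36) ≡ 59/5. 5⁻¹ ≡ 27 (mod 67) since 5·27 = 135 ≡ 1, so λ ≡ 59·27 ≡ 52.
  x = λ² - 34 - 34 = 2704 - 68 ≡ 23; y = λ·(34 - 23) - 36 ≡ 0. → (23, 0)

(23, 0)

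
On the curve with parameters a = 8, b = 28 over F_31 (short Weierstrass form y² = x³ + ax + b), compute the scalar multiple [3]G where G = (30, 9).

Repeated addition: build up to 3G.
2G: tangent at (30, 9): λ = (3·30² + 8)/(2·9) ≡ 11/18. 18⁻¹ ≡ 19 (mod 31) since 18·19 = 342 ≡ 1, so λ ≡ 11·19 ≡ 23.
  x = λ² - 30 - 30 = 529 - 60 ≡ 4; y = λ·(30 - 4) - 9 ≡ 0. → (4, 0)
3G: (4, 0) + (30, 9). λ = (9 - 0)/(30 - 4) ≡ 9/26 mod 31. 26⁻¹ ≡ 6 (mod 31), so λ ≡ 23.
  x = λ² - 4 - 30 = 529 - 34 ≡ 30; y = λ·(4 - 30) - 0 ≡ 22. → (30, 22)

(30, 22)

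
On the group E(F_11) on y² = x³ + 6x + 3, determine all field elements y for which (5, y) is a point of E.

x³ + 6x + 3 = 158 ≡ 4 (mod 11).
Square roots of 4 mod 11: 2 and 9 (since 2² = 4 ≡ 4).

2, 9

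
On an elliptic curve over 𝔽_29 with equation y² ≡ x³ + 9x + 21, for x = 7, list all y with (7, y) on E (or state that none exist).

none

x³ + 9x + 21 = 427 ≡ 21 (mod 29).
21 is a non-residue mod 29; no y exists.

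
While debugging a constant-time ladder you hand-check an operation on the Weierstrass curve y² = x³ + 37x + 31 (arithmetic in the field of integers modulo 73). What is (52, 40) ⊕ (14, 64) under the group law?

(44, 51)

(52, 40) + (14, 64). λ = (64 - 40)/(14 - 52) ≡ 24/35 mod 73. 35⁻¹ ≡ 48 (mod 73) since 35·48 = 1680 ≡ 1, so λ ≡ 57.
  x = λ² - 52 - 14 = 3249 - 66 ≡ 44; y = λ·(52 - 44) - 40 ≡ 51. → (44, 51)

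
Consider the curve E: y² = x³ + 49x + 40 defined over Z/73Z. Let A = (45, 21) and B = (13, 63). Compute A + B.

(21, 57)

(45, 21) + (13, 63). λ = (63 - 21)/(13 - 45) ≡ 42/41 mod 73. 41⁻¹ ≡ 57 (mod 73), so λ ≡ 58.
  x = λ² - 45 - 13 = 3364 - 58 ≡ 21; y = λ·(45 - 21) - 21 ≡ 57. → (21, 57)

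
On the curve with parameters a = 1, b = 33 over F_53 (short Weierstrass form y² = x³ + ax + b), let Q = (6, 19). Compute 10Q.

Double-and-add on 10 = (1010)₂. Start with Q = (6, 19) for the leading 1-bit.
double: tangent at (6, 19): λ = (3·6² + 1)/(2·19) ≡ 3/38. 38⁻¹ ≡ 7 (mod 53) since 38·7 = 266 ≡ 1, so λ ≡ 3·7 ≡ 21.
  x = λ² - 6 - 6 = 441 - 12 ≡ 5; y = λ·(6 - 5) - 19 ≡ 2. → (5, 2)
double: tangent at (5, 2): λ = (3·5² + 1)/(2·2) ≡ 23/4. 4⁻¹ ≡ 40 (mod 53) since 4·40 = 160 ≡ 1, so λ ≡ 23·40 ≡ 19.
  x = λ² - 5 - 5 = 361 - 10 ≡ 33; y = λ·(5 - 33) - 2 ≡ 49. → (33, 49)
add Q: (33, 49) + (6, 19). λ = (19 - 49)/(6 - 33) ≡ 23/26 mod 53. 26⁻¹ ≡ 51 (mod 53), so λ ≡ 7.
  x = λ² - 33 - 6 = 49 - 39 ≡ 10; y = λ·(33 - 10) - 49 ≡ 6. → (10, 6)
double: tangent at (10, 6): λ = (3·10² + 1)/(2·6) ≡ 36/12. 12⁻¹ ≡ 31 (mod 53), so λ ≡ 36·31 ≡ 3.
  x = λ² - 10 - 10 = 9 - 20 ≡ 42; y = λ·(10 - 42) - 6 ≡ 4. → (42, 4)

(42, 4)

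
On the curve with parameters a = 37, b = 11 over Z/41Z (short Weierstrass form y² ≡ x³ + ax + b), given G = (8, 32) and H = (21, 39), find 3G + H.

First 3G:
Repeated addition: build up to 3G.
2G: tangent at (8, 32): λ = (3·8² + 37)/(2·32) ≡ 24/23. 23⁻¹ ≡ 25 (mod 41), so λ ≡ 24·25 ≡ 26.
  x = λ² - 8 - 8 = 676 - 16 ≡ 4; y = λ·(8 - 4) - 32 ≡ 31. → (4, 31)
3G: (4, 31) + (8, 32). λ = (32 - 31)/(8 - 4) ≡ 1/4 mod 41. 4⁻¹ ≡ 31 (mod 41) since 4·31 = 124 ≡ 1, so λ ≡ 31.
  x = λ² - 4 - 8 = 961 - 12 ≡ 6; y = λ·(4 - 6) - 31 ≡ 30. → (6, 30)
3G = (6, 30).
Finally 3G + H:
(6, 30) + (21, 39). λ = (39 - 30)/(21 - 6) ≡ 9/15 mod 41. 15⁻¹ ≡ 11 (mod 41) since 15·11 = 165 ≡ 1, so λ ≡ 17.
  x = λ² - 6 - 21 = 289 - 27 ≡ 16; y = λ·(6 - 16) - 30 ≡ 5. → (16, 5)

(16, 5)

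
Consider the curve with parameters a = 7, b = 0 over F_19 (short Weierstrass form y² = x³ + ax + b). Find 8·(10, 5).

Write P = (10, 5).
Repeated addition: build up to 8P.
2P: tangent at (10, 5): λ = (3·10² + 7)/(2·5) ≡ 3/10. 10⁻¹ ≡ 2 (mod 19) since 10·2 = 20 ≡ 1, so λ ≡ 3·2 ≡ 6.
  x = λ² - 10 - 10 = 36 - 20 ≡ 16; y = λ·(10 - 16) - 5 ≡ 16. → (16, 16)
3P: (16, 16) + (10, 5). λ = (5 - 16)/(10 - 16) ≡ 8/13 mod 19. 13⁻¹ ≡ 3 (mod 19), so λ ≡ 5.
  x = λ² - 16 - 10 = 25 - 26 ≡ 18; y = λ·(16 - 18) - 16 ≡ 12. → (18, 12)
4P: (18, 12) + (10, 5). λ = (5 - 12)/(10 - 18) ≡ 12/11 mod 19. 11⁻¹ ≡ 7 (mod 19), so λ ≡ 8.
  x = λ² - 18 - 10 = 64 - 28 ≡ 17; y = λ·(18 - 17) - 12 ≡ 15. → (17, 15)
5P: (17, 15) + (10, 5). λ = (5 - 15)/(10 - 17) ≡ 9/12 mod 19. 12⁻¹ ≡ 8 (mod 19) since 12·8 = 96 ≡ 1, so λ ≡ 15.
  x = λ² - 17 - 10 = 225 - 27 ≡ 8; y = λ·(17 - 8) - 15 ≡ 6. → (8, 6)
6P: (8, 6) + (10, 5). λ = (5 - 6)/(10 - 8) ≡ 18/2 mod 19. 2⁻¹ ≡ 10 (mod 19), so λ ≡ 9.
  x = λ² - 8 - 10 = 81 - 18 ≡ 6; y = λ·(8 - 6) - 6 ≡ 12. → (6, 12)
7P: (6, 12) + (10, 5). λ = (5 - 12)/(10 - 6) ≡ 12/4 mod 19. 4⁻¹ ≡ 5 (mod 19), so λ ≡ 3.
  x = λ² - 6 - 10 = 9 - 16 ≡ 12; y = λ·(6 - 12) - 12 ≡ 8. → (12, 8)
8P: (12, 8) + (10, 5). λ = (5 - 8)/(10 - 12) ≡ 16/17 mod 19. 17⁻¹ ≡ 9 (mod 19), so λ ≡ 11.
  x = λ² - 12 - 10 = 121 - 22 ≡ 4; y = λ·(12 - 4) - 8 ≡ 4. → (4, 4)

(4, 4)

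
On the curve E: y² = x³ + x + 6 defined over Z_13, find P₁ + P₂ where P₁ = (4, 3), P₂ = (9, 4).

(12, 11)

(4, 3) + (9, 4). λ = (4 - 3)/(9 - 4) ≡ 1/5 mod 13. 5⁻¹ ≡ 8 (mod 13) since 5·8 = 40 ≡ 1, so λ ≡ 8.
  x = λ² - 4 - 9 = 64 - 13 ≡ 12; y = λ·(4 - 12) - 3 ≡ 11. → (12, 11)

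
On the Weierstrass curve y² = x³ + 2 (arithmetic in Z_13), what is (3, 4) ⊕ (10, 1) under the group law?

(3, 4) + (10, 1). λ = (1 - 4)/(10 - 3) ≡ 10/7 mod 13. 7⁻¹ ≡ 2 (mod 13), so λ ≡ 7.
  x = λ² - 3 - 10 = 49 - 13 ≡ 10; y = λ·(3 - 10) - 4 ≡ 12. → (10, 12)

(10, 12)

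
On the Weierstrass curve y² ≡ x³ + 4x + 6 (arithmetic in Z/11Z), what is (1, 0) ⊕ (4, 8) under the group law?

(7, 6)

(1, 0) + (4, 8). λ = (8 - 0)/(4 - 1) ≡ 8/3 mod 11. 3⁻¹ ≡ 4 (mod 11) since 3·4 = 12 ≡ 1, so λ ≡ 10.
  x = λ² - 1 - 4 = 100 - 5 ≡ 7; y = λ·(1 - 7) - 0 ≡ 6. → (7, 6)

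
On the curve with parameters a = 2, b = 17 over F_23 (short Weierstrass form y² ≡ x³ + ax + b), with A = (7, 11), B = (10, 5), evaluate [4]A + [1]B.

First 4A:
Repeated addition: build up to 4A.
2A: tangent at (7, 11): λ = (3·7² + 2)/(2·11) ≡ 11/22. 22⁻¹ ≡ 22 (mod 23) since 22·22 = 484 ≡ 1, so λ ≡ 11·22 ≡ 12.
  x = λ² - 7 - 7 = 144 - 14 ≡ 15; y = λ·(7 - 15) - 11 ≡ 8. → (15, 8)
3A: (15, 8) + (7, 11). λ = (11 - 8)/(7 - 15) ≡ 3/15 mod 23. 15⁻¹ ≡ 20 (mod 23), so λ ≡ 14.
  x = λ² - 15 - 7 = 196 - 22 ≡ 13; y = λ·(15 - 13) - 8 ≡ 20. → (13, 20)
4A: (13, 20) + (7, 11). λ = (11 - 20)/(7 - 13) ≡ 14/17 mod 23. 17⁻¹ ≡ 19 (mod 23) since 17·19 = 323 ≡ 1, so λ ≡ 13.
  x = λ² - 13 - 7 = 169 - 20 ≡ 11; y = λ·(13 - 11) - 20 ≡ 6. → (11, 6)
4A = (11, 6).
Finally 4A + B:
(11, 6) + (10, 5). λ = (5 - 6)/(10 - 11) ≡ 22/22 mod 23. 22⁻¹ ≡ 22 (mod 23), so λ ≡ 1.
  x = λ² - 11 - 10 = 1 - 21 ≡ 3; y = λ·(11 - 3) - 6 ≡ 2. → (3, 2)

(3, 2)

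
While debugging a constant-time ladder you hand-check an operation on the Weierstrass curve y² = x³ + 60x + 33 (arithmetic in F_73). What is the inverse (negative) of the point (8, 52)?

-(8, 52) = (8, -52 mod 73) = (8, 21).

(8, 21)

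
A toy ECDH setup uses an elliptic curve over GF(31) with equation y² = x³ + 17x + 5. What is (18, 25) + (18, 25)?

(28, 19)

tangent at (18, 25): λ = (3·18² + 17)/(2·25) ≡ 28/19. 19⁻¹ ≡ 18 (mod 31), so λ ≡ 28·18 ≡ 8.
  x = λ² - 18 - 18 = 64 - 36 ≡ 28; y = λ·(18 - 28) - 25 ≡ 19. → (28, 19)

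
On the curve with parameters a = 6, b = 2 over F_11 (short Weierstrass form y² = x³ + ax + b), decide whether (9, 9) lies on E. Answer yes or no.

y² = 9² ≡ 4; x³ + 6x + 2 = 785 ≡ 4 (mod 11). 4 = 4.

yes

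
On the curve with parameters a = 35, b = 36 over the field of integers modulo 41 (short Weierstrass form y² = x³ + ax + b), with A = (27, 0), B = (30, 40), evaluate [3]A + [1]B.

(16, 10)

First 3A:
Repeated addition: build up to 3A.
2A: (27, 0) + (27, 0): same x and y₁ ≡ -y₂, so the sum is ∞.
3A: ∞ + (27, 0) = (27, 0) (identity).
3A = (27, 0).
Finally 3A + B:
(27, 0) + (30, 40). λ = (40 - 0)/(30 - 27) ≡ 40/3 mod 41. 3⁻¹ ≡ 14 (mod 41), so λ ≡ 27.
  x = λ² - 27 - 30 = 729 - 57 ≡ 16; y = λ·(27 - 16) - 0 ≡ 10. → (16, 10)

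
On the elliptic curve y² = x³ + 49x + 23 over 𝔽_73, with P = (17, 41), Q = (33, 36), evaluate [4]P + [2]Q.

(33, 37)

First 4P:
Repeated addition: build up to 4P.
2P: tangent at (17, 41): λ = (3·17² + 49)/(2·41) ≡ 40/9. 9⁻¹ ≡ 65 (mod 73) since 9·65 = 585 ≡ 1, so λ ≡ 40·65 ≡ 45.
  x = λ² - 17 - 17 = 2025 - 34 ≡ 20; y = λ·(17 - 20) - 41 ≡ 43. → (20, 43)
3P: (20, 43) + (17, 41). λ = (41 - 43)/(17 - 20) ≡ 71/70 mod 73. 70⁻¹ ≡ 24 (mod 73), so λ ≡ 25.
  x = λ² - 20 - 17 = 625 - 37 ≡ 4; y = λ·(20 - 4) - 43 ≡ 65. → (4, 65)
4P: (4, 65) + (17, 41). λ = (41 - 65)/(17 - 4) ≡ 49/13 mod 73. 13⁻¹ ≡ 45 (mod 73) since 13·45 = 585 ≡ 1, so λ ≡ 15.
  x = λ² - 4 - 17 = 225 - 21 ≡ 58; y = λ·(4 - 58) - 65 ≡ 1. → (58, 1)
4P = (58, 1).
Next 2Q:
Repeated addition: build up to 2Q.
2Q: tangent at (33, 36): λ = (3·33² + 49)/(2·36) ≡ 31/72. 72⁻¹ ≡ 72 (mod 73) since 72·72 = 5184 ≡ 1, so λ ≡ 31·72 ≡ 42.
  x = λ² - 33 - 33 = 1764 - 66 ≡ 19; y = λ·(33 - 19) - 36 ≡ 41. → (19, 41)
2Q = (19, 41).
Finally 4P + 2Q:
(58, 1) + (19, 41). λ = (41 - 1)/(19 - 58) ≡ 40/34 mod 73. 34⁻¹ ≡ 58 (mod 73), so λ ≡ 57.
  x = λ² - 58 - 19 = 3249 - 77 ≡ 33; y = λ·(58 - 33) - 1 ≡ 37. → (33, 37)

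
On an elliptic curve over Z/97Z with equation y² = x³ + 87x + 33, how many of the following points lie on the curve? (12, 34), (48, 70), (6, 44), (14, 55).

3

(12, 34): 34² ≡ 89, rhs ≡ 89 → on.
(48, 70): 70² ≡ 50, rhs ≡ 50 → on.
(6, 44): 44² ≡ 93, rhs ≡ 92 → off.
(14, 55): 55² ≡ 18, rhs ≡ 18 → on.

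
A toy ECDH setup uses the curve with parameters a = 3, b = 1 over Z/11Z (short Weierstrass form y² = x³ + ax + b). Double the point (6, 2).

(8, 3)

tangent at (6, 2): λ = (3·6² + 3)/(2·2) ≡ 1/4. 4⁻¹ ≡ 3 (mod 11) since 4·3 = 12 ≡ 1, so λ ≡ 1·3 ≡ 3.
  x = λ² - 6 - 6 = 9 - 12 ≡ 8; y = λ·(6 - 8) - 2 ≡ 3. → (8, 3)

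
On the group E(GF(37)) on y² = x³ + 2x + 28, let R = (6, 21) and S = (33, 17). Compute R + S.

(6, 21) + (33, 17). λ = (17 - 21)/(33 - 6) ≡ 33/27 mod 37. 27⁻¹ ≡ 11 (mod 37) since 27·11 = 297 ≡ 1, so λ ≡ 30.
  x = λ² - 6 - 33 = 900 - 39 ≡ 10; y = λ·(6 - 10) - 21 ≡ 7. → (10, 7)

(10, 7)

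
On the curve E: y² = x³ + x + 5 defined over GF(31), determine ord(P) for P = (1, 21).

2P: tangent at (1, 21): λ = (3·1² + 1)/(2·21) ≡ 4/11. 11⁻¹ ≡ 17 (mod 31) since 11·17 = 187 ≡ 1, so λ ≡ 4·17 ≡ 6.
  x = λ² - 1 - 1 = 36 - 2 ≡ 3; y = λ·(1 - 3) - 21 ≡ 29. → (3, 29)
3P: (3, 29) + (1, 21). λ = (21 - 29)/(1 - 3) ≡ 23/29 mod 31. 29⁻¹ ≡ 15 (mod 31) since 29·15 = 435 ≡ 1, so λ ≡ 4.
  x = λ² - 3 - 1 = 16 - 4 ≡ 12; y = λ·(3 - 12) - 29 ≡ 28. → (12, 28)
4P: (12, 28) + (1, 21). λ = (21 - 28)/(1 - 12) ≡ 24/20 mod 31. 20⁻¹ ≡ 14 (mod 31), so λ ≡ 26.
  x = λ² - 12 - 1 = 676 - 13 ≡ 12; y = λ·(12 - 12) - 28 ≡ 3. → (12, 3)
5P: (12, 3) + (1, 21). λ = (21 - 3)/(1 - 12) ≡ 18/20 mod 31. 20⁻¹ ≡ 14 (mod 31), so λ ≡ 4.
  x = λ² - 12 - 1 = 16 - 13 ≡ 3; y = λ·(12 - 3) - 3 ≡ 2. → (3, 2)
6P: (3, 2) + (1, 21). λ = (21 - 2)/(1 - 3) ≡ 19/29 mod 31. 29⁻¹ ≡ 15 (mod 31), so λ ≡ 6.
  x = λ² - 3 - 1 = 36 - 4 ≡ 1; y = λ·(3 - 1) - 2 ≡ 10. → (1, 10)
7P: (1, 10) + (1, 21): same x and y₁ ≡ -y₂, so the sum is ∞.
7P = ∞, so the order is 7.

7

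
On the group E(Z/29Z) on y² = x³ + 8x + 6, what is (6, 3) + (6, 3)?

(17, 26)

tangent at (6, 3): λ = (3·6² + 8)/(2·3) ≡ 0/6. 6⁻¹ ≡ 5 (mod 29) since 6·5 = 30 ≡ 1, so λ ≡ 0·5 ≡ 0.
  x = λ² - 6 - 6 = 0 - 12 ≡ 17; y = λ·(6 - 17) - 3 ≡ 26. → (17, 26)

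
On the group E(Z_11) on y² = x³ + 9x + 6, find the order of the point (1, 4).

10

2P: tangent at (1, 4): λ = (3·1² + 9)/(2·4) ≡ 1/8. 8⁻¹ ≡ 7 (mod 11), so λ ≡ 1·7 ≡ 7.
  x = λ² - 1 - 1 = 49 - 2 ≡ 3; y = λ·(1 - 3) - 4 ≡ 4. → (3, 4)
3P: (3, 4) + (1, 4). λ = (4 - 4)/(1 - 3) ≡ 0/9 mod 11. 9⁻¹ ≡ 5 (mod 11), so λ ≡ 0.
  x = λ² - 3 - 1 = 0 - 4 ≡ 7; y = λ·(3 - 7) - 4 ≡ 7. → (7, 7)
4P: (7, 7) + (1, 4). λ = (4 - 7)/(1 - 7) ≡ 8/5 mod 11. 5⁻¹ ≡ 9 (mod 11), so λ ≡ 6.
  x = λ² - 7 - 1 = 36 - 8 ≡ 6; y = λ·(7 - 6) - 7 ≡ 10. → (6, 10)
5P: (6, 10) + (1, 4). λ = (4 - 10)/(1 - 6) ≡ 5/6 mod 11. 6⁻¹ ≡ 2 (mod 11) since 6·2 = 12 ≡ 1, so λ ≡ 10.
  x = λ² - 6 - 1 = 100 - 7 ≡ 5; y = λ·(6 - 5) - 10 ≡ 0. → (5, 0)
6P: (5, 0) + (1, 4). λ = (4 - 0)/(1 - 5) ≡ 4/7 mod 11. 7⁻¹ ≡ 8 (mod 11), so λ ≡ 10.
  x = λ² - 5 - 1 = 100 - 6 ≡ 6; y = λ·(5 - 6) - 0 ≡ 1. → (6, 1)
7P: (6, 1) + (1, 4). λ = (4 - 1)/(1 - 6) ≡ 3/6 mod 11. 6⁻¹ ≡ 2 (mod 11) since 6·2 = 12 ≡ 1, so λ ≡ 6.
  x = λ² - 6 - 1 = 36 - 7 ≡ 7; y = λ·(6 - 7) - 1 ≡ 4. → (7, 4)
8P: (7, 4) + (1, 4). λ = (4 - 4)/(1 - 7) ≡ 0/5 mod 11. 5⁻¹ ≡ 9 (mod 11) since 5·9 = 45 ≡ 1, so λ ≡ 0.
  x = λ² - 7 - 1 = 0 - 8 ≡ 3; y = λ·(7 - 3) - 4 ≡ 7. → (3, 7)
9P: (3, 7) + (1, 4). λ = (4 - 7)/(1 - 3) ≡ 8/9 mod 11. 9⁻¹ ≡ 5 (mod 11) since 9·5 = 45 ≡ 1, so λ ≡ 7.
  x = λ² - 3 - 1 = 49 - 4 ≡ 1; y = λ·(3 - 1) - 7 ≡ 7. → (1, 7)
10P: (1, 7) + (1, 4): same x and y₁ ≡ -y₂, so the sum is O.
10P = O, so the order is 10.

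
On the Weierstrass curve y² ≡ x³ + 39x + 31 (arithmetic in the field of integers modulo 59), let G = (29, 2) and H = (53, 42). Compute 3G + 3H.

First 3G:
Repeated addition: build up to 3G.
2G: tangent at (29, 2): λ = (3·29² + 39)/(2·2) ≡ 25/4. 4⁻¹ ≡ 15 (mod 59) since 4·15 = 60 ≡ 1, so λ ≡ 25·15 ≡ 21.
  x = λ² - 29 - 29 = 441 - 58 ≡ 29; y = λ·(29 - 29) - 2 ≡ 57. → (29, 57)
3G: (29, 57) + (29, 2): same x and y₁ ≡ -y₂, so the sum is O.
3G = O.
Next 3H:
Repeated addition: build up to 3H.
2H: tangent at (53, 42): λ = (3·53² + 39)/(2·42) ≡ 29/25. 25⁻¹ ≡ 26 (mod 59), so λ ≡ 29·26 ≡ 46.
  x = λ² - 53 - 53 = 2116 - 106 ≡ 4; y = λ·(53 - 4) - 42 ≡ 29. → (4, 29)
3H: (4, 29) + (53, 42). λ = (42 - 29)/(53 - 4) ≡ 13/49 mod 59. 49⁻¹ ≡ 53 (mod 59) since 49·53 = 2597 ≡ 1, so λ ≡ 40.
  x = λ² - 4 - 53 = 1600 - 57 ≡ 9; y = λ·(4 - 9) - 29 ≡ 7. → (9, 7)
3H = (9, 7).
Finally 3G + 3H:
O + (9, 7) = (9, 7) (identity).

(9, 7)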